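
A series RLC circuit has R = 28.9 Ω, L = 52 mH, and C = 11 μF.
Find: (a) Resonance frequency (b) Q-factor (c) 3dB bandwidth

Step 1 — Resonance: ω₀ = 1/√(LC) = 1/√(0.052·1.1e-05) = 1322 rad/s.
Step 2 — f₀ = ω₀/(2π) = 210.4 Hz.
Step 3 — Series Q: Q = ω₀L/R = 1322·0.052/28.9 = 2.379.
Step 4 — Bandwidth: Δω = ω₀/Q = 555.8 rad/s; BW = Δω/(2π) = 88.45 Hz.

(a) f₀ = 210.4 Hz  (b) Q = 2.379  (c) BW = 88.45 Hz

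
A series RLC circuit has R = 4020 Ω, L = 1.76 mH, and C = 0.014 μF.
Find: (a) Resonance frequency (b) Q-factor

Step 1 — Resonance condition Im(Z)=0 gives ω₀ = 1/√(LC).
Step 2 — ω₀ = 1/√(0.00176·1.4e-08) = 2.015e+05 rad/s.
Step 3 — f₀ = ω₀/(2π) = 3.206e+04 Hz.
Step 4 — Series Q: Q = ω₀L/R = 2.015e+05·0.00176/4020 = 0.0882.

(a) f₀ = 3.206e+04 Hz  (b) Q = 0.0882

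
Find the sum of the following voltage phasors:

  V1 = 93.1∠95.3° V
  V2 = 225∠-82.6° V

Step 1 — Convert each phasor to rectangular form:
  V1 = 93.1·(cos(95.3°) + j·sin(95.3°)) = -8.6 + j92.7 V
  V2 = 225·(cos(-82.6°) + j·sin(-82.6°)) = 28.98 - j223.1 V
Step 2 — Sum components: V_total = 20.38 - j130.4 V.
Step 3 — Convert to polar: |V_total| = 132 V, ∠V_total = -81.1°.

V_total = 132∠-81.1° V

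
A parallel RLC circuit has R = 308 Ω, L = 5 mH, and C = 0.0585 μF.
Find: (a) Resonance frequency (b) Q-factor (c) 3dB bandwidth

Step 1 — Resonance: ω₀ = 1/√(LC) = 1/√(0.005·5.85e-08) = 5.847e+04 rad/s.
Step 2 — f₀ = ω₀/(2π) = 9306 Hz.
Step 3 — Parallel Q: Q = R/(ω₀L) = 308/(5.847e+04·0.005) = 1.054.
Step 4 — Bandwidth: Δω = ω₀/Q = 5.55e+04 rad/s; BW = Δω/(2π) = 8833 Hz.

(a) f₀ = 9306 Hz  (b) Q = 1.054  (c) BW = 8833 Hz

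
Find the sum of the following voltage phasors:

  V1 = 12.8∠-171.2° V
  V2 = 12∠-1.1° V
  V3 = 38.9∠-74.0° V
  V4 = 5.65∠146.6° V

Step 1 — Convert each phasor to rectangular form:
  V1 = 12.8·(cos(-171.2°) + j·sin(-171.2°)) = -12.65 - j1.958 V
  V2 = 12·(cos(-1.1°) + j·sin(-1.1°)) = 12 - j0.2304 V
  V3 = 38.9·(cos(-74.0°) + j·sin(-74.0°)) = 10.72 - j37.39 V
  V4 = 5.65·(cos(146.6°) + j·sin(146.6°)) = -4.717 + j3.11 V
Step 2 — Sum components: V_total = 5.354 - j36.47 V.
Step 3 — Convert to polar: |V_total| = 36.86 V, ∠V_total = -81.6°.

V_total = 36.86∠-81.6° V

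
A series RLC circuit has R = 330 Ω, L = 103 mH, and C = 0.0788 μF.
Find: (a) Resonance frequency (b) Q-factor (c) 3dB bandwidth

Step 1 — Resonance: ω₀ = 1/√(LC) = 1/√(0.103·7.88e-08) = 1.11e+04 rad/s.
Step 2 — f₀ = ω₀/(2π) = 1767 Hz.
Step 3 — Series Q: Q = ω₀L/R = 1.11e+04·0.103/330 = 3.465.
Step 4 — Bandwidth: Δω = ω₀/Q = 3204 rad/s; BW = Δω/(2π) = 509.9 Hz.

(a) f₀ = 1767 Hz  (b) Q = 3.465  (c) BW = 509.9 Hz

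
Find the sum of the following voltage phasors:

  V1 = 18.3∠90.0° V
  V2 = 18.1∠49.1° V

Step 1 — Convert each phasor to rectangular form:
  V1 = 18.3·(cos(90.0°) + j·sin(90.0°)) = 0 + j18.3 V
  V2 = 18.1·(cos(49.1°) + j·sin(49.1°)) = 11.85 + j13.68 V
Step 2 — Sum components: V_total = 11.85 + j31.98 V.
Step 3 — Convert to polar: |V_total| = 34.11 V, ∠V_total = 69.7°.

V_total = 34.11∠69.7° V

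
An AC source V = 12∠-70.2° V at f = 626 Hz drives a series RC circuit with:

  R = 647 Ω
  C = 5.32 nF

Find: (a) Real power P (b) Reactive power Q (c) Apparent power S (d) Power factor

Step 1 — Angular frequency: ω = 2π·f = 2π·626 = 3933 rad/s.
Step 2 — Component impedances:
  R: Z = R = 647 Ω
  C: Z = 1/(jωC) = -j/(ω·C) = 0 - j4.779e+04 Ω
Step 3 — Series combination: Z_total = R + C = 647 - j4.779e+04 Ω = 4.779e+04∠-89.2° Ω.
Step 4 — Source phasor: V = 12∠-70.2° V = 4.065 - j11.29 V.
Step 5 — Current: I = V / Z = 0.0002374 + j8.184e-05 A = 0.0002511∠19.0° A.
Step 6 — Complex power: S = V·I* = 4.079e-05 - j0.003013 VA.
Step 7 — Real power: P = Re(S) = 4.079e-05 W.
Step 8 — Reactive power: Q = Im(S) = -0.003013 VAR.
Step 9 — Apparent power: |S| = 0.003013 VA.
Step 10 — Power factor: PF = P/|S| = 0.01354 (leading).

(a) P = 4.079e-05 W  (b) Q = -0.003013 VAR  (c) S = 0.003013 VA  (d) PF = 0.01354 (leading)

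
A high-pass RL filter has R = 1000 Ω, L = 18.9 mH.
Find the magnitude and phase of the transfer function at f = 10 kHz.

Step 1 — Angular frequency: ω = 2π·1e+04 = 6.283e+04 rad/s.
Step 2 — Transfer function: H(jω) = jωL/(R + jωL).
Step 3 — Numerator jωL = j·1188; denominator R + jωL = 1000 + j1188.
Step 4 — H = 0.5851 + j0.4927.
Step 5 — Magnitude: |H| = 0.7649 (-2.3 dB); phase: φ = 40.1°.

|H| = 0.7649 (-2.3 dB), φ = 40.1°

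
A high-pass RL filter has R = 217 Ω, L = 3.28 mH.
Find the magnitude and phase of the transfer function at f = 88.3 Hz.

Step 1 — Angular frequency: ω = 2π·88.3 = 554.8 rad/s.
Step 2 — Transfer function: H(jω) = jωL/(R + jωL).
Step 3 — Numerator jωL = j·1.82; denominator R + jωL = 217 + j1.82.
Step 4 — H = 7.032e-05 + j0.008385.
Step 5 — Magnitude: |H| = 0.008386 (-41.5 dB); phase: φ = 89.5°.

|H| = 0.008386 (-41.5 dB), φ = 89.5°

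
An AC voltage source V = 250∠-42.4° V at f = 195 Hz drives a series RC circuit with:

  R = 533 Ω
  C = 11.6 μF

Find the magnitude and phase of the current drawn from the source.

Step 1 — Angular frequency: ω = 2π·f = 2π·195 = 1225 rad/s.
Step 2 — Component impedances:
  R: Z = R = 533 Ω
  C: Z = 1/(jωC) = -j/(ω·C) = 0 - j70.36 Ω
Step 3 — Series combination: Z_total = R + C = 533 - j70.36 Ω = 537.6∠-7.5° Ω.
Step 4 — Source phasor: V = 250∠-42.4° V = 184.6 - j168.6 V.
Step 5 — Ohm's law: I = V / Z_total = (184.6 - j168.6) / (533 - j70.36) = 0.3815 - j0.2659 A.
Step 6 — Convert to polar: |I| = 0.465 A, ∠I = -34.9°.

I = 0.465∠-34.9° A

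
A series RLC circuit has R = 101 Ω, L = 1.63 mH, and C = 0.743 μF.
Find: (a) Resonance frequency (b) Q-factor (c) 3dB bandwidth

Step 1 — Resonance: ω₀ = 1/√(LC) = 1/√(0.00163·7.43e-07) = 2.874e+04 rad/s.
Step 2 — f₀ = ω₀/(2π) = 4573 Hz.
Step 3 — Series Q: Q = ω₀L/R = 2.874e+04·0.00163/101 = 0.4637.
Step 4 — Bandwidth: Δω = ω₀/Q = 6.196e+04 rad/s; BW = Δω/(2π) = 9862 Hz.

(a) f₀ = 4573 Hz  (b) Q = 0.4637  (c) BW = 9862 Hz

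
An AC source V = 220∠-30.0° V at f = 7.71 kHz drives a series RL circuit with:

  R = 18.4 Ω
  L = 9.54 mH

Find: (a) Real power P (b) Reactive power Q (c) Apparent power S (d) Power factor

Step 1 — Angular frequency: ω = 2π·f = 2π·7710 = 4.844e+04 rad/s.
Step 2 — Component impedances:
  R: Z = R = 18.4 Ω
  L: Z = jωL = j·4.844e+04·0.00954 = 0 + j462.1 Ω
Step 3 — Series combination: Z_total = R + L = 18.4 + j462.1 Ω = 462.5∠87.7° Ω.
Step 4 — Source phasor: V = 220∠-30.0° V = 190.5 - j110 V.
Step 5 — Current: I = V / Z = -0.2213 - j0.4211 A = 0.4757∠-117.7° A.
Step 6 — Complex power: S = V·I* = 4.163 + j104.6 VA.
Step 7 — Real power: P = Re(S) = 4.163 W.
Step 8 — Reactive power: Q = Im(S) = 104.6 VAR.
Step 9 — Apparent power: |S| = 104.6 VA.
Step 10 — Power factor: PF = P/|S| = 0.03978 (lagging).

(a) P = 4.163 W  (b) Q = 104.6 VAR  (c) S = 104.6 VA  (d) PF = 0.03978 (lagging)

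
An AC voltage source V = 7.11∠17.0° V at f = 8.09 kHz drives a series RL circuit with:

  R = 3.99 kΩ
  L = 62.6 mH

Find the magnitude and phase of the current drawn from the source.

Step 1 — Angular frequency: ω = 2π·f = 2π·8090 = 5.083e+04 rad/s.
Step 2 — Component impedances:
  R: Z = R = 3990 Ω
  L: Z = jωL = j·5.083e+04·0.0626 = 0 + j3182 Ω
Step 3 — Series combination: Z_total = R + L = 3990 + j3182 Ω = 5103∠38.6° Ω.
Step 4 — Source phasor: V = 7.11∠17.0° V = 6.799 + j2.079 V.
Step 5 — Ohm's law: I = V / Z_total = (6.799 + j2.079) / (3990 + j3182) = 0.001296 - j0.0005122 A.
Step 6 — Convert to polar: |I| = 0.001393 A, ∠I = -21.6°.

I = 0.001393∠-21.6° A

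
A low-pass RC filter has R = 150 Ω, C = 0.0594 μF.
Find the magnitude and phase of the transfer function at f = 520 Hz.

Step 1 — Angular frequency: ω = 2π·520 = 3267 rad/s.
Step 2 — Transfer function: H(jω) = 1/(1 + jωRC).
Step 3 — Denominator: 1 + jωRC = 1 + j·3267·150·5.94e-08 = 1 + j0.02911.
Step 4 — H = 0.9992 - j0.02909.
Step 5 — Magnitude: |H| = 0.9996 (-0.0 dB); phase: φ = -1.7°.

|H| = 0.9996 (-0.0 dB), φ = -1.7°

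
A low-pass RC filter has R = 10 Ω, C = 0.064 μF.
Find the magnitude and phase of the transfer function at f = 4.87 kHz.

Step 1 — Angular frequency: ω = 2π·4870 = 3.06e+04 rad/s.
Step 2 — Transfer function: H(jω) = 1/(1 + jωRC).
Step 3 — Denominator: 1 + jωRC = 1 + j·3.06e+04·10·6.4e-08 = 1 + j0.01958.
Step 4 — H = 0.9996 - j0.01958.
Step 5 — Magnitude: |H| = 0.9998 (-0.0 dB); phase: φ = -1.1°.

|H| = 0.9998 (-0.0 dB), φ = -1.1°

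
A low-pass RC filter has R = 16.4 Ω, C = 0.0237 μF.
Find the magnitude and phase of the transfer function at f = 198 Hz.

Step 1 — Angular frequency: ω = 2π·198 = 1244 rad/s.
Step 2 — Transfer function: H(jω) = 1/(1 + jωRC).
Step 3 — Denominator: 1 + jωRC = 1 + j·1244·16.4·2.37e-08 = 1 + j0.0004835.
Step 4 — H = 1 - j0.0004835.
Step 5 — Magnitude: |H| = 1 (-0.0 dB); phase: φ = -0.0°.

|H| = 1 (-0.0 dB), φ = -0.0°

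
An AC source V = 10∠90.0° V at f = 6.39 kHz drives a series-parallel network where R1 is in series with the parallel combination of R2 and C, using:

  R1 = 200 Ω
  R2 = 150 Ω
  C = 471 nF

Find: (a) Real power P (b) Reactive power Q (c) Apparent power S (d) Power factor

Step 1 — Angular frequency: ω = 2π·f = 2π·6390 = 4.015e+04 rad/s.
Step 2 — Component impedances:
  R1: Z = R = 200 Ω
  R2: Z = R = 150 Ω
  C: Z = 1/(jωC) = -j/(ω·C) = 0 - j52.88 Ω
Step 3 — Parallel branch: R2 || C = 1/(1/R2 + 1/C) = 16.58 - j47.04 Ω.
Step 4 — Series with R1: Z_total = R1 + (R2 || C) = 216.6 - j47.04 Ω = 221.6∠-12.3° Ω.
Step 5 — Source phasor: V = 10∠90.0° V = 0 + j10 V.
Step 6 — Current: I = V / Z = -0.009576 + j0.04409 A = 0.04512∠102.3° A.
Step 7 — Complex power: S = V·I* = 0.4409 - j0.09576 VA.
Step 8 — Real power: P = Re(S) = 0.4409 W.
Step 9 — Reactive power: Q = Im(S) = -0.09576 VAR.
Step 10 — Apparent power: |S| = 0.4512 VA.
Step 11 — Power factor: PF = P/|S| = 0.9772 (leading).

(a) P = 0.4409 W  (b) Q = -0.09576 VAR  (c) S = 0.4512 VA  (d) PF = 0.9772 (leading)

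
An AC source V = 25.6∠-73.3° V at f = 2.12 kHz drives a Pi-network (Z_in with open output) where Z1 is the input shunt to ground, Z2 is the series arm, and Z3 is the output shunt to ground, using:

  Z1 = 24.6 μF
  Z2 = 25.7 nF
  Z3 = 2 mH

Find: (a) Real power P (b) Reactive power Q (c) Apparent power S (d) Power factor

Step 1 — Angular frequency: ω = 2π·f = 2π·2120 = 1.332e+04 rad/s.
Step 2 — Component impedances:
  Z1: Z = 1/(jωC) = -j/(ω·C) = 0 - j3.052 Ω
  Z2: Z = 1/(jωC) = -j/(ω·C) = 0 - j2921 Ω
  Z3: Z = jωL = j·1.332e+04·0.002 = 0 + j26.64 Ω
Step 3 — With open output, the series arm Z2 and the output shunt Z3 appear in series to ground: Z2 + Z3 = 0 - j2894 Ω.
Step 4 — Parallel with input shunt Z1: Z_in = Z1 || (Z2 + Z3) = 0 - j3.049 Ω = 3.049∠-90.0° Ω.
Step 5 — Source phasor: V = 25.6∠-73.3° V = 7.356 - j24.52 V.
Step 6 — Current: I = V / Z = 8.043 + j2.413 A = 8.397∠16.7° A.
Step 7 — Complex power: S = V·I* = 0 - j215 VA.
Step 8 — Real power: P = Re(S) = 0 W.
Step 9 — Reactive power: Q = Im(S) = -215 VAR.
Step 10 — Apparent power: |S| = 215 VA.
Step 11 — Power factor: PF = P/|S| = 0 (leading).

(a) P = 0 W  (b) Q = -215 VAR  (c) S = 215 VA  (d) PF = 0 (leading)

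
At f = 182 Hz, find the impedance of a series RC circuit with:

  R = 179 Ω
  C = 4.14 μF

Step 1 — Angular frequency: ω = 2π·f = 2π·182 = 1144 rad/s.
Step 2 — Component impedances:
  R: Z = R = 179 Ω
  C: Z = 1/(jωC) = -j/(ω·C) = 0 - j211.2 Ω
Step 3 — Series combination: Z_total = R + C = 179 - j211.2 Ω = 276.9∠-49.7° Ω.

Z = 179 - j211.2 Ω = 276.9∠-49.7° Ω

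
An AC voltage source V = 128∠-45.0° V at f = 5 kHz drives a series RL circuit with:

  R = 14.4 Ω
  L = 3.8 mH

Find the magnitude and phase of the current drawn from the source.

Step 1 — Angular frequency: ω = 2π·f = 2π·5000 = 3.142e+04 rad/s.
Step 2 — Component impedances:
  R: Z = R = 14.4 Ω
  L: Z = jωL = j·3.142e+04·0.0038 = 0 + j119.4 Ω
Step 3 — Series combination: Z_total = R + L = 14.4 + j119.4 Ω = 120.2∠83.1° Ω.
Step 4 — Source phasor: V = 128∠-45.0° V = 90.51 - j90.51 V.
Step 5 — Ohm's law: I = V / Z_total = (90.51 - j90.51) / (14.4 + j119.4) = -0.6571 - j0.8374 A.
Step 6 — Convert to polar: |I| = 1.064 A, ∠I = -128.1°.

I = 1.064∠-128.1° A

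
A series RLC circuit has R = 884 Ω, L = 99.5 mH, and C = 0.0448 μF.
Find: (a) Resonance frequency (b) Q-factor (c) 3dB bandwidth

Step 1 — Resonance: ω₀ = 1/√(LC) = 1/√(0.0995·4.48e-08) = 1.498e+04 rad/s.
Step 2 — f₀ = ω₀/(2π) = 2384 Hz.
Step 3 — Series Q: Q = ω₀L/R = 1.498e+04·0.0995/884 = 1.686.
Step 4 — Bandwidth: Δω = ω₀/Q = 8884 rad/s; BW = Δω/(2π) = 1414 Hz.

(a) f₀ = 2384 Hz  (b) Q = 1.686  (c) BW = 1414 Hz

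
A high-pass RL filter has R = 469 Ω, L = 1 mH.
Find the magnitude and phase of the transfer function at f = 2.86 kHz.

Step 1 — Angular frequency: ω = 2π·2860 = 1.797e+04 rad/s.
Step 2 — Transfer function: H(jω) = jωL/(R + jωL).
Step 3 — Numerator jωL = j·17.97; denominator R + jωL = 469 + j17.97.
Step 4 — H = 0.001466 + j0.03826.
Step 5 — Magnitude: |H| = 0.03829 (-28.3 dB); phase: φ = 87.8°.

|H| = 0.03829 (-28.3 dB), φ = 87.8°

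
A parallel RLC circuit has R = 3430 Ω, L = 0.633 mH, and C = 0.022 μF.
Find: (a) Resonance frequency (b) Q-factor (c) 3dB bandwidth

Step 1 — Resonance: ω₀ = 1/√(LC) = 1/√(0.000633·2.2e-08) = 2.68e+05 rad/s.
Step 2 — f₀ = ω₀/(2π) = 4.265e+04 Hz.
Step 3 — Parallel Q: Q = R/(ω₀L) = 3430/(2.68e+05·0.000633) = 20.22.
Step 4 — Bandwidth: Δω = ω₀/Q = 1.325e+04 rad/s; BW = Δω/(2π) = 2109 Hz.

(a) f₀ = 4.265e+04 Hz  (b) Q = 20.22  (c) BW = 2109 Hz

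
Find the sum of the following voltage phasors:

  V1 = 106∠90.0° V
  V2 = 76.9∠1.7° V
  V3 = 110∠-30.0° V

Step 1 — Convert each phasor to rectangular form:
  V1 = 106·(cos(90.0°) + j·sin(90.0°)) = 0 + j106 V
  V2 = 76.9·(cos(1.7°) + j·sin(1.7°)) = 76.87 + j2.281 V
  V3 = 110·(cos(-30.0°) + j·sin(-30.0°)) = 95.26 - j55 V
Step 2 — Sum components: V_total = 172.1 + j53.28 V.
Step 3 — Convert to polar: |V_total| = 180.2 V, ∠V_total = 17.2°.

V_total = 180.2∠17.2° V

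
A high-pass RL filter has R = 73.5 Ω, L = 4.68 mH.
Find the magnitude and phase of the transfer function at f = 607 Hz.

Step 1 — Angular frequency: ω = 2π·607 = 3814 rad/s.
Step 2 — Transfer function: H(jω) = jωL/(R + jωL).
Step 3 — Numerator jωL = j·17.85; denominator R + jωL = 73.5 + j17.85.
Step 4 — H = 0.05569 + j0.2293.
Step 5 — Magnitude: |H| = 0.236 (-12.5 dB); phase: φ = 76.4°.

|H| = 0.236 (-12.5 dB), φ = 76.4°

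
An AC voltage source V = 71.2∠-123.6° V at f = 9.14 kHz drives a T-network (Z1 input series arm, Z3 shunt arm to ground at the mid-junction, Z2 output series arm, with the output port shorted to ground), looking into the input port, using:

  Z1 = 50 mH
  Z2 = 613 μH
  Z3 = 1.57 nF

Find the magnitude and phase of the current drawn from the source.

Step 1 — Angular frequency: ω = 2π·f = 2π·9140 = 5.743e+04 rad/s.
Step 2 — Component impedances:
  Z1: Z = jωL = j·5.743e+04·0.05 = 0 + j2871 Ω
  Z2: Z = jωL = j·5.743e+04·0.000613 = 0 + j35.2 Ω
  Z3: Z = 1/(jωC) = -j/(ω·C) = 0 - j1.109e+04 Ω
Step 3 — With the output port shorted to ground, the output series arm Z2 runs from the junction to ground; the shunt arm Z3 also runs from the junction to ground. They appear in parallel: Z3 || Z2 = 0 + j35.32 Ω.
Step 4 — Series with input arm Z1: Z_in = Z1 + (Z3 || Z2) = 0 + j2907 Ω = 2907∠90.0° Ω.
Step 5 — Source phasor: V = 71.2∠-123.6° V = -39.4 - j59.3 V.
Step 6 — Ohm's law: I = V / Z_total = (-39.4 - j59.3) / (0 + j2907) = -0.0204 + j0.01356 A.
Step 7 — Convert to polar: |I| = 0.02449 A, ∠I = 146.4°.

I = 0.02449∠146.4° A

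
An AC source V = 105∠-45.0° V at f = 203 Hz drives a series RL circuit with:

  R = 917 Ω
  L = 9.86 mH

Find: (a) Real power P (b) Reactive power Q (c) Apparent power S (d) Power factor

Step 1 — Angular frequency: ω = 2π·f = 2π·203 = 1275 rad/s.
Step 2 — Component impedances:
  R: Z = R = 917 Ω
  L: Z = jωL = j·1275·0.00986 = 0 + j12.58 Ω
Step 3 — Series combination: Z_total = R + L = 917 + j12.58 Ω = 917.1∠0.8° Ω.
Step 4 — Source phasor: V = 105∠-45.0° V = 74.25 - j74.25 V.
Step 5 — Current: I = V / Z = 0.07984 - j0.08206 A = 0.1145∠-45.8° A.
Step 6 — Complex power: S = V·I* = 12.02 + j0.1649 VA.
Step 7 — Real power: P = Re(S) = 12.02 W.
Step 8 — Reactive power: Q = Im(S) = 0.1649 VAR.
Step 9 — Apparent power: |S| = 12.02 VA.
Step 10 — Power factor: PF = P/|S| = 0.9999 (lagging).

(a) P = 12.02 W  (b) Q = 0.1649 VAR  (c) S = 12.02 VA  (d) PF = 0.9999 (lagging)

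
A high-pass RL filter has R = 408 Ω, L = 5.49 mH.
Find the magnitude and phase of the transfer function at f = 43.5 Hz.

Step 1 — Angular frequency: ω = 2π·43.5 = 273.3 rad/s.
Step 2 — Transfer function: H(jω) = jωL/(R + jωL).
Step 3 — Numerator jωL = j·1.501; denominator R + jωL = 408 + j1.501.
Step 4 — H = 1.353e-05 + j0.003678.
Step 5 — Magnitude: |H| = 0.003678 (-48.7 dB); phase: φ = 89.8°.

|H| = 0.003678 (-48.7 dB), φ = 89.8°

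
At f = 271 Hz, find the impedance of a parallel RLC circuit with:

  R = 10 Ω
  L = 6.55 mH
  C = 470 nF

Step 1 — Angular frequency: ω = 2π·f = 2π·271 = 1703 rad/s.
Step 2 — Component impedances:
  R: Z = R = 10 Ω
  L: Z = jωL = j·1703·0.00655 = 0 + j11.15 Ω
  C: Z = 1/(jωC) = -j/(ω·C) = 0 - j1250 Ω
Step 3 — Parallel combination: 1/Z_total = 1/R + 1/L + 1/C; Z_total = 5.588 + j4.965 Ω = 7.475∠41.6° Ω.

Z = 5.588 + j4.965 Ω = 7.475∠41.6° Ω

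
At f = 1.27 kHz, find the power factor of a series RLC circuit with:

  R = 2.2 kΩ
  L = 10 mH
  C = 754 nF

Step 1 — Angular frequency: ω = 2π·f = 2π·1270 = 7980 rad/s.
Step 2 — Component impedances:
  R: Z = R = 2200 Ω
  L: Z = jωL = j·7980·0.01 = 0 + j79.8 Ω
  C: Z = 1/(jωC) = -j/(ω·C) = 0 - j166.2 Ω
Step 3 — Series combination: Z_total = R + L + C = 2200 - j86.41 Ω = 2202∠-2.2° Ω.
Step 4 — Power factor: PF = cos(φ) = Re(Z)/|Z| = 2200/2201.7 = 0.9992.
Step 5 — Type: Im(Z) = -86.41 ⇒ leading (phase φ = -2.2°).

PF = 0.9992 (leading, φ = -2.2°)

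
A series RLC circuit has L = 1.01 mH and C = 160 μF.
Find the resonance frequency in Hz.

Step 1 — Resonance condition Im(Z)=0 gives ω₀ = 1/√(LC).
Step 2 — ω₀ = 1/√(0.00101·0.00016) = 2488 rad/s.
Step 3 — f₀ = ω₀/(2π) = 395.9 Hz.

f₀ = 395.9 Hz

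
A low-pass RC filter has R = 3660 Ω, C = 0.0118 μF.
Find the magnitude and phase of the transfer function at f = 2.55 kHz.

Step 1 — Angular frequency: ω = 2π·2550 = 1.602e+04 rad/s.
Step 2 — Transfer function: H(jω) = 1/(1 + jωRC).
Step 3 — Denominator: 1 + jωRC = 1 + j·1.602e+04·3660·1.18e-08 = 1 + j0.692.
Step 4 — H = 0.6762 - j0.4679.
Step 5 — Magnitude: |H| = 0.8223 (-1.7 dB); phase: φ = -34.7°.

|H| = 0.8223 (-1.7 dB), φ = -34.7°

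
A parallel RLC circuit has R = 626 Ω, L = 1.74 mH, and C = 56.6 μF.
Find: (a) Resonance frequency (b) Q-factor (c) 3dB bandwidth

Step 1 — Resonance: ω₀ = 1/√(LC) = 1/√(0.00174·5.66e-05) = 3187 rad/s.
Step 2 — f₀ = ω₀/(2π) = 507.2 Hz.
Step 3 — Parallel Q: Q = R/(ω₀L) = 626/(3187·0.00174) = 112.9.
Step 4 — Bandwidth: Δω = ω₀/Q = 28.22 rad/s; BW = Δω/(2π) = 4.492 Hz.

(a) f₀ = 507.2 Hz  (b) Q = 112.9  (c) BW = 4.492 Hz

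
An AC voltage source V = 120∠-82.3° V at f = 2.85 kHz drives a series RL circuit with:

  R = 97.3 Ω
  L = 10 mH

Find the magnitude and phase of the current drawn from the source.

Step 1 — Angular frequency: ω = 2π·f = 2π·2850 = 1.791e+04 rad/s.
Step 2 — Component impedances:
  R: Z = R = 97.3 Ω
  L: Z = jωL = j·1.791e+04·0.01 = 0 + j179.1 Ω
Step 3 — Series combination: Z_total = R + L = 97.3 + j179.1 Ω = 203.8∠61.5° Ω.
Step 4 — Source phasor: V = 120∠-82.3° V = 16.08 - j118.9 V.
Step 5 — Ohm's law: I = V / Z_total = (16.08 - j118.9) / (97.3 + j179.1) = -0.475 - j0.3479 A.
Step 6 — Convert to polar: |I| = 0.5888 A, ∠I = -143.8°.

I = 0.5888∠-143.8° A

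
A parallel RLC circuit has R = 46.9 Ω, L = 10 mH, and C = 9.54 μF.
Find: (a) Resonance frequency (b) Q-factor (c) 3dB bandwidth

Step 1 — Resonance: ω₀ = 1/√(LC) = 1/√(0.01·9.54e-06) = 3238 rad/s.
Step 2 — f₀ = ω₀/(2π) = 515.3 Hz.
Step 3 — Parallel Q: Q = R/(ω₀L) = 46.9/(3238·0.01) = 1.449.
Step 4 — Bandwidth: Δω = ω₀/Q = 2235 rad/s; BW = Δω/(2π) = 355.7 Hz.

(a) f₀ = 515.3 Hz  (b) Q = 1.449  (c) BW = 355.7 Hz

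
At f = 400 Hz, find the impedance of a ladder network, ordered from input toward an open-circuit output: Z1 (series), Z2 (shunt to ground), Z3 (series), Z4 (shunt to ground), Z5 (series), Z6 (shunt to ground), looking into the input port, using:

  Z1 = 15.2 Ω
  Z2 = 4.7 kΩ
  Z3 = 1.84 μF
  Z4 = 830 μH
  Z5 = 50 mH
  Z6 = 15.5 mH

Step 1 — Angular frequency: ω = 2π·f = 2π·400 = 2513 rad/s.
Step 2 — Component impedances:
  Z1: Z = R = 15.2 Ω
  Z2: Z = R = 4700 Ω
  Z3: Z = 1/(jωC) = -j/(ω·C) = 0 - j216.2 Ω
  Z4: Z = jωL = j·2513·0.00083 = 0 + j2.086 Ω
  Z5: Z = jωL = j·2513·0.05 = 0 + j125.7 Ω
  Z6: Z = jωL = j·2513·0.0155 = 0 + j38.96 Ω
Step 3 — Ladder network (open output): work backward from the far end, alternating series and parallel combinations. Z_in = 24.94 - j213.7 Ω = 215.2∠-83.3° Ω.

Z = 24.94 - j213.7 Ω = 215.2∠-83.3° Ω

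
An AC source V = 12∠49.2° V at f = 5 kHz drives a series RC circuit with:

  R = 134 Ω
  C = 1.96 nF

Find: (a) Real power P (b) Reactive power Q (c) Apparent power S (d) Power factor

Step 1 — Angular frequency: ω = 2π·f = 2π·5000 = 3.142e+04 rad/s.
Step 2 — Component impedances:
  R: Z = R = 134 Ω
  C: Z = 1/(jωC) = -j/(ω·C) = 0 - j1.624e+04 Ω
Step 3 — Series combination: Z_total = R + C = 134 - j1.624e+04 Ω = 1.624e+04∠-89.5° Ω.
Step 4 — Source phasor: V = 12∠49.2° V = 7.841 + j9.084 V.
Step 5 — Current: I = V / Z = -0.0005553 + j0.0004874 A = 0.0007389∠138.7° A.
Step 6 — Complex power: S = V·I* = 7.316e-05 - j0.008866 VA.
Step 7 — Real power: P = Re(S) = 7.316e-05 W.
Step 8 — Reactive power: Q = Im(S) = -0.008866 VAR.
Step 9 — Apparent power: |S| = 0.008867 VA.
Step 10 — Power factor: PF = P/|S| = 0.008251 (leading).

(a) P = 7.316e-05 W  (b) Q = -0.008866 VAR  (c) S = 0.008867 VA  (d) PF = 0.008251 (leading)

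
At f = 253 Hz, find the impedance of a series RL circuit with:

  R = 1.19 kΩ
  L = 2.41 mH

Step 1 — Angular frequency: ω = 2π·f = 2π·253 = 1590 rad/s.
Step 2 — Component impedances:
  R: Z = R = 1190 Ω
  L: Z = jωL = j·1590·0.00241 = 0 + j3.831 Ω
Step 3 — Series combination: Z_total = R + L = 1190 + j3.831 Ω = 1190∠0.2° Ω.

Z = 1190 + j3.831 Ω = 1190∠0.2° Ω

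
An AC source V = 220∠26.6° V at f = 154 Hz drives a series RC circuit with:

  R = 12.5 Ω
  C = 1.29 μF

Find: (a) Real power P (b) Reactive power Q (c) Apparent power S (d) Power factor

Step 1 — Angular frequency: ω = 2π·f = 2π·154 = 967.6 rad/s.
Step 2 — Component impedances:
  R: Z = R = 12.5 Ω
  C: Z = 1/(jωC) = -j/(ω·C) = 0 - j801.1 Ω
Step 3 — Series combination: Z_total = R + C = 12.5 - j801.1 Ω = 801.2∠-89.1° Ω.
Step 4 — Source phasor: V = 220∠26.6° V = 196.7 + j98.51 V.
Step 5 — Current: I = V / Z = -0.1191 + j0.2474 A = 0.2746∠115.7° A.
Step 6 — Complex power: S = V·I* = 0.9424 - j60.4 VA.
Step 7 — Real power: P = Re(S) = 0.9424 W.
Step 8 — Reactive power: Q = Im(S) = -60.4 VAR.
Step 9 — Apparent power: |S| = 60.41 VA.
Step 10 — Power factor: PF = P/|S| = 0.0156 (leading).

(a) P = 0.9424 W  (b) Q = -60.4 VAR  (c) S = 60.41 VA  (d) PF = 0.0156 (leading)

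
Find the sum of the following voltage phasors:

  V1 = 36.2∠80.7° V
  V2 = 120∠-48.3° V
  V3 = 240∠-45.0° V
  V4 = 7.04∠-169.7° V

Step 1 — Convert each phasor to rectangular form:
  V1 = 36.2·(cos(80.7°) + j·sin(80.7°)) = 5.85 + j35.72 V
  V2 = 120·(cos(-48.3°) + j·sin(-48.3°)) = 79.83 - j89.6 V
  V3 = 240·(cos(-45.0°) + j·sin(-45.0°)) = 169.7 - j169.7 V
  V4 = 7.04·(cos(-169.7°) + j·sin(-169.7°)) = -6.927 - j1.259 V
Step 2 — Sum components: V_total = 248.5 - j224.8 V.
Step 3 — Convert to polar: |V_total| = 335.1 V, ∠V_total = -42.1°.

V_total = 335.1∠-42.1° V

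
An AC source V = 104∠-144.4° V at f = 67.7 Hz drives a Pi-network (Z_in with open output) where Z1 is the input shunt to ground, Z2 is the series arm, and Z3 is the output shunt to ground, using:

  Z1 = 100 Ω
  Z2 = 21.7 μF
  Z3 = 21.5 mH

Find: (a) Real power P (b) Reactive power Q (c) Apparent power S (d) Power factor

Step 1 — Angular frequency: ω = 2π·f = 2π·67.7 = 425.4 rad/s.
Step 2 — Component impedances:
  Z1: Z = R = 100 Ω
  Z2: Z = 1/(jωC) = -j/(ω·C) = 0 - j108.3 Ω
  Z3: Z = jωL = j·425.4·0.0215 = 0 + j9.145 Ω
Step 3 — With open output, the series arm Z2 and the output shunt Z3 appear in series to ground: Z2 + Z3 = 0 - j99.19 Ω.
Step 4 — Parallel with input shunt Z1: Z_in = Z1 || (Z2 + Z3) = 49.59 - j50 Ω = 70.42∠-45.2° Ω.
Step 5 — Source phasor: V = 104∠-144.4° V = -84.56 - j60.54 V.
Step 6 — Current: I = V / Z = -0.2353 - j1.458 A = 1.477∠-99.2° A.
Step 7 — Complex power: S = V·I* = 108.2 - j109 VA.
Step 8 — Real power: P = Re(S) = 108.2 W.
Step 9 — Reactive power: Q = Im(S) = -109 VAR.
Step 10 — Apparent power: |S| = 153.6 VA.
Step 11 — Power factor: PF = P/|S| = 0.7042 (leading).

(a) P = 108.2 W  (b) Q = -109 VAR  (c) S = 153.6 VA  (d) PF = 0.7042 (leading)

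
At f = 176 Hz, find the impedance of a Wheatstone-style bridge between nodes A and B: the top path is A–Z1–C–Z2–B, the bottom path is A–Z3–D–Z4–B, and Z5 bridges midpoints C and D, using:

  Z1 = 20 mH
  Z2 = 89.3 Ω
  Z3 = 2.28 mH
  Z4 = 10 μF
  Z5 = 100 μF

Step 1 — Angular frequency: ω = 2π·f = 2π·176 = 1106 rad/s.
Step 2 — Component impedances:
  Z1: Z = jωL = j·1106·0.02 = 0 + j22.12 Ω
  Z2: Z = R = 89.3 Ω
  Z3: Z = jωL = j·1106·0.00228 = 0 + j2.521 Ω
  Z4: Z = 1/(jωC) = -j/(ω·C) = 0 - j90.43 Ω
  Z5: Z = 1/(jωC) = -j/(ω·C) = 0 - j9.043 Ω
Step 3 — Bridge requires nodal analysis (the Z5 bridge couples midpoints C and D, so the two paths cannot be reduced to a simple series/parallel combination). Setting node B to ground and injecting 1 A at node A, the 3-node admittance system at A, C, D solves to V_A = Z_AB = 39.81 - j41.63 Ω = 57.6∠-46.3° Ω.

Z = 39.81 - j41.63 Ω = 57.6∠-46.3° Ω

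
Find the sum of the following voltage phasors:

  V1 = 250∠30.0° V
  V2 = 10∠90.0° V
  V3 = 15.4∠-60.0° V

Step 1 — Convert each phasor to rectangular form:
  V1 = 250·(cos(30.0°) + j·sin(30.0°)) = 216.5 + j125 V
  V2 = 10·(cos(90.0°) + j·sin(90.0°)) = 0 + j10 V
  V3 = 15.4·(cos(-60.0°) + j·sin(-60.0°)) = 7.7 - j13.34 V
Step 2 — Sum components: V_total = 224.2 + j121.7 V.
Step 3 — Convert to polar: |V_total| = 255.1 V, ∠V_total = 28.5°.

V_total = 255.1∠28.5° V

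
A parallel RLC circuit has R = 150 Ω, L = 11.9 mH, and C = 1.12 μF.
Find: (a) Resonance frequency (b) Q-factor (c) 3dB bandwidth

Step 1 — Resonance: ω₀ = 1/√(LC) = 1/√(0.0119·1.12e-06) = 8662 rad/s.
Step 2 — f₀ = ω₀/(2π) = 1379 Hz.
Step 3 — Parallel Q: Q = R/(ω₀L) = 150/(8662·0.0119) = 1.455.
Step 4 — Bandwidth: Δω = ω₀/Q = 5952 rad/s; BW = Δω/(2π) = 947.4 Hz.

(a) f₀ = 1379 Hz  (b) Q = 1.455  (c) BW = 947.4 Hz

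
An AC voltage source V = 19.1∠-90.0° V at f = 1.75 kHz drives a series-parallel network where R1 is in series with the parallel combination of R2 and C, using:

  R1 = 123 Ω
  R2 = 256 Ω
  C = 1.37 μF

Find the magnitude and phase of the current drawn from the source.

Step 1 — Angular frequency: ω = 2π·f = 2π·1750 = 1.1e+04 rad/s.
Step 2 — Component impedances:
  R1: Z = R = 123 Ω
  R2: Z = R = 256 Ω
  C: Z = 1/(jωC) = -j/(ω·C) = 0 - j66.38 Ω
Step 3 — Parallel branch: R2 || C = 1/(1/R2 + 1/C) = 16.13 - j62.2 Ω.
Step 4 — Series with R1: Z_total = R1 + (R2 || C) = 139.1 - j62.2 Ω = 152.4∠-24.1° Ω.
Step 5 — Source phasor: V = 19.1∠-90.0° V = 0 - j19.1 V.
Step 6 — Ohm's law: I = V / Z_total = (0 - j19.1) / (139.1 - j62.2) = 0.05115 - j0.1144 A.
Step 7 — Convert to polar: |I| = 0.1253 A, ∠I = -65.9°.

I = 0.1253∠-65.9° A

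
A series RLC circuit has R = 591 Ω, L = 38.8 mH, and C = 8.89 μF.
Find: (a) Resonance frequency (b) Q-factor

Step 1 — Resonance condition Im(Z)=0 gives ω₀ = 1/√(LC).
Step 2 — ω₀ = 1/√(0.0388·8.89e-06) = 1703 rad/s.
Step 3 — f₀ = ω₀/(2π) = 271 Hz.
Step 4 — Series Q: Q = ω₀L/R = 1703·0.0388/591 = 0.1118.

(a) f₀ = 271 Hz  (b) Q = 0.1118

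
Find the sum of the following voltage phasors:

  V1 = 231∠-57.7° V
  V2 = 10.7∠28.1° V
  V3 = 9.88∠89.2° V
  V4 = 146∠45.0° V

Step 1 — Convert each phasor to rectangular form:
  V1 = 231·(cos(-57.7°) + j·sin(-57.7°)) = 123.4 - j195.3 V
  V2 = 10.7·(cos(28.1°) + j·sin(28.1°)) = 9.439 + j5.04 V
  V3 = 9.88·(cos(89.2°) + j·sin(89.2°)) = 0.1379 + j9.879 V
  V4 = 146·(cos(45.0°) + j·sin(45.0°)) = 103.2 + j103.2 V
Step 2 — Sum components: V_total = 236.2 - j77.1 V.
Step 3 — Convert to polar: |V_total| = 248.5 V, ∠V_total = -18.1°.

V_total = 248.5∠-18.1° V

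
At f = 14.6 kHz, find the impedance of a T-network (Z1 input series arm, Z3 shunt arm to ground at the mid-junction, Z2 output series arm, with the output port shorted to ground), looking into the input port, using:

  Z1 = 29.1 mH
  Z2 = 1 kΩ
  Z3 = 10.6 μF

Step 1 — Angular frequency: ω = 2π·f = 2π·1.46e+04 = 9.173e+04 rad/s.
Step 2 — Component impedances:
  Z1: Z = jωL = j·9.173e+04·0.0291 = 0 + j2669 Ω
  Z2: Z = R = 1000 Ω
  Z3: Z = 1/(jωC) = -j/(ω·C) = 0 - j1.028 Ω
Step 3 — With the output port shorted to ground, the output series arm Z2 runs from the junction to ground; the shunt arm Z3 also runs from the junction to ground. They appear in parallel: Z3 || Z2 = 0.001058 - j1.028 Ω.
Step 4 — Series with input arm Z1: Z_in = Z1 + (Z3 || Z2) = 0.001058 + j2668 Ω = 2668∠90.0° Ω.

Z = 0.001058 + j2668 Ω = 2668∠90.0° Ω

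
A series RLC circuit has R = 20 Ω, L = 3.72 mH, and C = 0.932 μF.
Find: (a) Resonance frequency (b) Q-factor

Step 1 — Resonance condition Im(Z)=0 gives ω₀ = 1/√(LC).
Step 2 — ω₀ = 1/√(0.00372·9.32e-07) = 1.698e+04 rad/s.
Step 3 — f₀ = ω₀/(2π) = 2703 Hz.
Step 4 — Series Q: Q = ω₀L/R = 1.698e+04·0.00372/20 = 3.159.

(a) f₀ = 2703 Hz  (b) Q = 3.159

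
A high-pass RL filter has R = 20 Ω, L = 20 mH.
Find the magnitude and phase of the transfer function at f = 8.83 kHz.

Step 1 — Angular frequency: ω = 2π·8830 = 5.548e+04 rad/s.
Step 2 — Transfer function: H(jω) = jωL/(R + jωL).
Step 3 — Numerator jωL = j·1110; denominator R + jωL = 20 + j1110.
Step 4 — H = 0.9997 + j0.01802.
Step 5 — Magnitude: |H| = 0.9998 (-0.0 dB); phase: φ = 1.0°.

|H| = 0.9998 (-0.0 dB), φ = 1.0°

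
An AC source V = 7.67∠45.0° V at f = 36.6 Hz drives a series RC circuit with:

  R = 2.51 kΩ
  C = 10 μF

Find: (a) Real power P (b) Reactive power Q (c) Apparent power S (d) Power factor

Step 1 — Angular frequency: ω = 2π·f = 2π·36.6 = 230 rad/s.
Step 2 — Component impedances:
  R: Z = R = 2510 Ω
  C: Z = 1/(jωC) = -j/(ω·C) = 0 - j434.8 Ω
Step 3 — Series combination: Z_total = R + C = 2510 - j434.8 Ω = 2547∠-9.8° Ω.
Step 4 — Source phasor: V = 7.67∠45.0° V = 5.424 + j5.424 V.
Step 5 — Current: I = V / Z = 0.001734 + j0.002461 A = 0.003011∠54.8° A.
Step 6 — Complex power: S = V·I* = 0.02275 - j0.003942 VA.
Step 7 — Real power: P = Re(S) = 0.02275 W.
Step 8 — Reactive power: Q = Im(S) = -0.003942 VAR.
Step 9 — Apparent power: |S| = 0.02309 VA.
Step 10 — Power factor: PF = P/|S| = 0.9853 (leading).

(a) P = 0.02275 W  (b) Q = -0.003942 VAR  (c) S = 0.02309 VA  (d) PF = 0.9853 (leading)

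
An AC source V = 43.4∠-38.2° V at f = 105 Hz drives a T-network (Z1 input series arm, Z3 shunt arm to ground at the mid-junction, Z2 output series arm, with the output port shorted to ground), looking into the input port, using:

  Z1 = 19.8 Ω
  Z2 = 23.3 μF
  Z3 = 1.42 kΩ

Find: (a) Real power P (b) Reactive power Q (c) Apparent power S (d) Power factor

Step 1 — Angular frequency: ω = 2π·f = 2π·105 = 659.7 rad/s.
Step 2 — Component impedances:
  Z1: Z = R = 19.8 Ω
  Z2: Z = 1/(jωC) = -j/(ω·C) = 0 - j65.05 Ω
  Z3: Z = R = 1420 Ω
Step 3 — With the output port shorted to ground, the output series arm Z2 runs from the junction to ground; the shunt arm Z3 also runs from the junction to ground. They appear in parallel: Z3 || Z2 = 2.974 - j64.92 Ω.
Step 4 — Series with input arm Z1: Z_in = Z1 + (Z3 || Z2) = 22.77 - j64.92 Ω = 68.8∠-70.7° Ω.
Step 5 — Source phasor: V = 43.4∠-38.2° V = 34.11 - j26.84 V.
Step 6 — Current: I = V / Z = 0.5322 + j0.3387 A = 0.6308∠32.5° A.
Step 7 — Complex power: S = V·I* = 9.063 - j25.83 VA.
Step 8 — Real power: P = Re(S) = 9.063 W.
Step 9 — Reactive power: Q = Im(S) = -25.83 VAR.
Step 10 — Apparent power: |S| = 27.38 VA.
Step 11 — Power factor: PF = P/|S| = 0.331 (leading).

(a) P = 9.063 W  (b) Q = -25.83 VAR  (c) S = 27.38 VA  (d) PF = 0.331 (leading)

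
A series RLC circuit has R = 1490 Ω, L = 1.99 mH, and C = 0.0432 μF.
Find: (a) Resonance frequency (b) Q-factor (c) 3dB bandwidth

Step 1 — Resonance: ω₀ = 1/√(LC) = 1/√(0.00199·4.32e-08) = 1.079e+05 rad/s.
Step 2 — f₀ = ω₀/(2π) = 1.717e+04 Hz.
Step 3 — Series Q: Q = ω₀L/R = 1.079e+05·0.00199/1490 = 0.144.
Step 4 — Bandwidth: Δω = ω₀/Q = 7.487e+05 rad/s; BW = Δω/(2π) = 1.192e+05 Hz.

(a) f₀ = 1.717e+04 Hz  (b) Q = 0.144  (c) BW = 1.192e+05 Hz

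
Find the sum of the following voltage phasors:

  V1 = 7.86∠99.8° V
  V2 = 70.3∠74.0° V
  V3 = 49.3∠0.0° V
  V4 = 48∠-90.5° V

Step 1 — Convert each phasor to rectangular form:
  V1 = 7.86·(cos(99.8°) + j·sin(99.8°)) = -1.338 + j7.745 V
  V2 = 70.3·(cos(74.0°) + j·sin(74.0°)) = 19.38 + j67.58 V
  V3 = 49.3·(cos(0.0°) + j·sin(0.0°)) = 49.3 V
  V4 = 48·(cos(-90.5°) + j·sin(-90.5°)) = -0.4189 - j48 V
Step 2 — Sum components: V_total = 66.92 + j27.32 V.
Step 3 — Convert to polar: |V_total| = 72.28 V, ∠V_total = 22.2°.

V_total = 72.28∠22.2° V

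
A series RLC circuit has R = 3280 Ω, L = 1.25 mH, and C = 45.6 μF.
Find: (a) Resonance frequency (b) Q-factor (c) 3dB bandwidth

Step 1 — Resonance: ω₀ = 1/√(LC) = 1/√(0.00125·4.56e-05) = 4189 rad/s.
Step 2 — f₀ = ω₀/(2π) = 666.6 Hz.
Step 3 — Series Q: Q = ω₀L/R = 4189·0.00125/3280 = 0.001596.
Step 4 — Bandwidth: Δω = ω₀/Q = 2.624e+06 rad/s; BW = Δω/(2π) = 4.176e+05 Hz.

(a) f₀ = 666.6 Hz  (b) Q = 0.001596  (c) BW = 4.176e+05 Hz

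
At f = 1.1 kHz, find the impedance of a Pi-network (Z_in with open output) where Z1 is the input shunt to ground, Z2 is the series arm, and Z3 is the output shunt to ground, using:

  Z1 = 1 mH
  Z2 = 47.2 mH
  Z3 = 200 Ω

Step 1 — Angular frequency: ω = 2π·f = 2π·1100 = 6912 rad/s.
Step 2 — Component impedances:
  Z1: Z = jωL = j·6912·0.001 = 0 + j6.912 Ω
  Z2: Z = jωL = j·6912·0.0472 = 0 + j326.2 Ω
  Z3: Z = R = 200 Ω
Step 3 — With open output, the series arm Z2 and the output shunt Z3 appear in series to ground: Z2 + Z3 = 200 + j326.2 Ω.
Step 4 — Parallel with input shunt Z1: Z_in = Z1 || (Z2 + Z3) = 0.06328 + j6.806 Ω = 6.806∠89.5° Ω.

Z = 0.06328 + j6.806 Ω = 6.806∠89.5° Ω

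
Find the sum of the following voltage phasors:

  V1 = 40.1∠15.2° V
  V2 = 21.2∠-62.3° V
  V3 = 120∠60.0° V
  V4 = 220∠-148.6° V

Step 1 — Convert each phasor to rectangular form:
  V1 = 40.1·(cos(15.2°) + j·sin(15.2°)) = 38.7 + j10.51 V
  V2 = 21.2·(cos(-62.3°) + j·sin(-62.3°)) = 9.855 - j18.77 V
  V3 = 120·(cos(60.0°) + j·sin(60.0°)) = 60 + j103.9 V
  V4 = 220·(cos(-148.6°) + j·sin(-148.6°)) = -187.8 - j114.6 V
Step 2 — Sum components: V_total = -79.23 - j18.96 V.
Step 3 — Convert to polar: |V_total| = 81.47 V, ∠V_total = -166.5°.

V_total = 81.47∠-166.5° V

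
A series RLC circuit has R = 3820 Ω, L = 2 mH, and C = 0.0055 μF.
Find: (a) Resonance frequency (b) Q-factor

Step 1 — Resonance condition Im(Z)=0 gives ω₀ = 1/√(LC).
Step 2 — ω₀ = 1/√(0.002·5.5e-09) = 3.015e+05 rad/s.
Step 3 — f₀ = ω₀/(2π) = 4.799e+04 Hz.
Step 4 — Series Q: Q = ω₀L/R = 3.015e+05·0.002/3820 = 0.1579.

(a) f₀ = 4.799e+04 Hz  (b) Q = 0.1579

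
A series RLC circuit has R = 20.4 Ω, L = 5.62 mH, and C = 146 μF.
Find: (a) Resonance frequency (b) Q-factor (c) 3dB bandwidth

Step 1 — Resonance condition Im(Z)=0 gives ω₀ = 1/√(LC).
Step 2 — ω₀ = 1/√(0.00562·0.000146) = 1104 rad/s.
Step 3 — f₀ = ω₀/(2π) = 175.7 Hz.
Step 4 — Series Q: Q = ω₀L/R = 1104·0.00562/20.4 = 0.3041.
Step 5 — 3dB bandwidth: Δω = ω₀/Q = 3630 rad/s; BW = Δω/(2π) = 577.7 Hz.

(a) f₀ = 175.7 Hz  (b) Q = 0.3041  (c) BW = 577.7 Hz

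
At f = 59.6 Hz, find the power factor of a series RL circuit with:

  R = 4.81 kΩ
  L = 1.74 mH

Step 1 — Angular frequency: ω = 2π·f = 2π·59.6 = 374.5 rad/s.
Step 2 — Component impedances:
  R: Z = R = 4810 Ω
  L: Z = jωL = j·374.5·0.00174 = 0 + j0.6516 Ω
Step 3 — Series combination: Z_total = R + L = 4810 + j0.6516 Ω = 4810∠0.0° Ω.
Step 4 — Power factor: PF = cos(φ) = Re(Z)/|Z| = 4810/4810 = 1.
Step 5 — Type: Im(Z) = 0.6516 ⇒ lagging (phase φ = 0.0°).

PF = 1 (lagging, φ = 0.0°)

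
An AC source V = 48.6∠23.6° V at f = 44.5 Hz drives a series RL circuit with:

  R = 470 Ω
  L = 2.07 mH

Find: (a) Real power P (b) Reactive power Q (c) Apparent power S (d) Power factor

Step 1 — Angular frequency: ω = 2π·f = 2π·44.5 = 279.6 rad/s.
Step 2 — Component impedances:
  R: Z = R = 470 Ω
  L: Z = jωL = j·279.6·0.00207 = 0 + j0.5788 Ω
Step 3 — Series combination: Z_total = R + L = 470 + j0.5788 Ω = 470∠0.1° Ω.
Step 4 — Source phasor: V = 48.6∠23.6° V = 44.54 + j19.46 V.
Step 5 — Current: I = V / Z = 0.09481 + j0.04128 A = 0.1034∠23.5° A.
Step 6 — Complex power: S = V·I* = 5.025 + j0.006189 VA.
Step 7 — Real power: P = Re(S) = 5.025 W.
Step 8 — Reactive power: Q = Im(S) = 0.006189 VAR.
Step 9 — Apparent power: |S| = 5.025 VA.
Step 10 — Power factor: PF = P/|S| = 1 (lagging).

(a) P = 5.025 W  (b) Q = 0.006189 VAR  (c) S = 5.025 VA  (d) PF = 1 (lagging)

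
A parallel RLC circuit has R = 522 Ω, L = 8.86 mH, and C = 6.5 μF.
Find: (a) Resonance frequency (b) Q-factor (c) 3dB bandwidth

Step 1 — Resonance: ω₀ = 1/√(LC) = 1/√(0.00886·6.5e-06) = 4167 rad/s.
Step 2 — f₀ = ω₀/(2π) = 663.2 Hz.
Step 3 — Parallel Q: Q = R/(ω₀L) = 522/(4167·0.00886) = 14.14.
Step 4 — Bandwidth: Δω = ω₀/Q = 294.7 rad/s; BW = Δω/(2π) = 46.91 Hz.

(a) f₀ = 663.2 Hz  (b) Q = 14.14  (c) BW = 46.91 Hz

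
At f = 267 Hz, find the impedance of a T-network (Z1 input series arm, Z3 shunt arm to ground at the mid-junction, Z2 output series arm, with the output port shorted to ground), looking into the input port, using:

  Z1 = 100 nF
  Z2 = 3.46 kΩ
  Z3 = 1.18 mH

Step 1 — Angular frequency: ω = 2π·f = 2π·267 = 1678 rad/s.
Step 2 — Component impedances:
  Z1: Z = 1/(jωC) = -j/(ω·C) = 0 - j5961 Ω
  Z2: Z = R = 3460 Ω
  Z3: Z = jωL = j·1678·0.00118 = 0 + j1.98 Ω
Step 3 — With the output port shorted to ground, the output series arm Z2 runs from the junction to ground; the shunt arm Z3 also runs from the junction to ground. They appear in parallel: Z3 || Z2 = 0.001133 + j1.98 Ω.
Step 4 — Series with input arm Z1: Z_in = Z1 + (Z3 || Z2) = 0.001133 - j5959 Ω = 5959∠-90.0° Ω.

Z = 0.001133 - j5959 Ω = 5959∠-90.0° Ω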